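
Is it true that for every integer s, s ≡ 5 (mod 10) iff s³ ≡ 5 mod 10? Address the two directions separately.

Forward direction. Suppose s ≡ 5 (mod 10). Write s = 10j + 5. Then (10j + 5)³ = 1000j³ + 1500j² + 750j + 125 = 10(100j³ + 150j² + 75j + 12) + 5, so s³ ≡ 5 (mod 10).

Converse. Suppose s³ ≡ 5 (mod 10). The only residue r in {0, …, 9} with r³ ≡ 5 (mod 10) is r = 5, so s ≡ 5 (mod 10).

Equivalent; both directions hold.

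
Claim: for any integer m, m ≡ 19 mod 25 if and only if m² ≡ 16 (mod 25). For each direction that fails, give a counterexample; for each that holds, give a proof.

(⇒) This fails: take m = 19. Then 19 ≡ 19 (mod 25), but 19² = 361 ≡ 11 (mod 25), not 16.

(⇐) This fails: take m = 4. Then 4² = 16 ≡ 16 (mod 25), yet 4 ≡ 4 (mod 25), not 19.

Neither direction holds.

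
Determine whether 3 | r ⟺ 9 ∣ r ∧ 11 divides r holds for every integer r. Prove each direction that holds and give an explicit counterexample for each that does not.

Not equivalent: only (⇐) holds.

(⟹) This fails: take r = 3. Certainly 3 ∣ 3, but 9 ∤ 3.

(⟸) Suppose 9 ∣ r and 11 ∣ r. Any common multiple of 9 and 11 is a multiple of their lcm; here gcd(9, 11) = 1, so lcm(9, 11) = 9·11 = 99, so 99 ∣ r. Since 3 ∣ 99, it follows that 3 ∣ r.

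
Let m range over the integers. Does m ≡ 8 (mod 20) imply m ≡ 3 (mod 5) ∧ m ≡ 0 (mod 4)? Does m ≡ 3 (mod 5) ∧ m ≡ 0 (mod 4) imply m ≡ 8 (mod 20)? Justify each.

Equivalent; both directions hold.

(⇒) Suppose m ≡ 8 (mod 20); write m = 20j + 8. Since 5 ∣ 20, reducing mod 5 gives m ≡ 8 ≡ 3 (mod 5); since 4 ∣ 20, reducing mod 4 gives m ≡ 8 ≡ 0 (mod 4).

(⇐) Conversely, if m ≡ 3 (mod 5) and m ≡ 0 (mod 4), then by the Chinese remainder theorem m ≡ 8 (mod 20). This is exactly m ≡ 8 (mod 20).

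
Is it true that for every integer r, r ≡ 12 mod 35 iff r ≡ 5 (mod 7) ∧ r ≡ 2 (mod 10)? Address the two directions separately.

Forward direction. This fails: r = 47 gives 47 ≡ 12 (mod 35) but 47 ≡ 7 (mod 10), so the conjunction on the right does not hold.

Converse. If r ≡ 5 (mod 7) and r ≡ 2 (mod 10), then by the Chinese remainder theorem r ≡ 12 (mod 70). Since 12 ≡ 12 (mod 35) and 35 ∣ 70, we get r ≡ 12 (mod 35).

Only the reverse direction holds.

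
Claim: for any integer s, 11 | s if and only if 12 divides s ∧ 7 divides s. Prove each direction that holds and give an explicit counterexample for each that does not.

(⇒) fails and (⇐) fails.

(→) This fails: take s = 11. Certainly 11 ∣ 11, but 12 ∤ 11.

(←) This fails: take s = 84. Both 12 ∣ 84 and 7 ∣ 84, yet 84 is not a multiple of 11 (since 84 = 7·11 + 7), so 11 ∤ 84.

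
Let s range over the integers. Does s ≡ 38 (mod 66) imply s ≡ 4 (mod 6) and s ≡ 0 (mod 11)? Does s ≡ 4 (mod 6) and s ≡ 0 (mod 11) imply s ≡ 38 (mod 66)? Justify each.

(⟹) This fails: s = 38 gives 38 ≡ 38 (mod 66) but 38 ≡ 2 (mod 6), so the conjunction on the right does not hold.

(⟸) This fails: s = 22 satisfies both congruences on the right (22 ≡ 4 mod 6 and 22 ≡ 0 mod 11) yet 22 ≡ 22 (mod 66), not 38.

Both directions fail.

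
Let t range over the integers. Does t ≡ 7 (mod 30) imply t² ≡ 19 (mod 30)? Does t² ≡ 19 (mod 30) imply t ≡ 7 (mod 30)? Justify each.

(⟹) Suppose t ≡ 7 (mod 30). Write t = 30j + 7. Then (30j + 7)² = 900j² + 420j + 49 = 30(30j² + 14j + 1) + 19, so t² ≡ 19 (mod 30).

(⟸) This fails: take t = 13. Then 13² = 169 ≡ 19 (mod 30), yet 13 ≡ 13 (mod 30), not 7.

Only the forward direction holds.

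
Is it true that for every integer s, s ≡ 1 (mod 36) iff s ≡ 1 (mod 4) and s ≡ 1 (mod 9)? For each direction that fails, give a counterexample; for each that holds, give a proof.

Equivalent; both directions hold.

[⇒] Suppose s ≡ 1 (mod 36); write s = 36j + 1. Since 4 ∣ 36, reducing mod 4 gives s ≡ 1 (mod 4); since 9 ∣ 36, reducing mod 9 gives s ≡ 1 (mod 9).

[⇐] Conversely, if s ≡ 1 (mod 4) and s ≡ 1 (mod 9), then by the Chinese remainder theorem s ≡ 1 (mod 36). This is exactly s ≡ 1 (mod 36).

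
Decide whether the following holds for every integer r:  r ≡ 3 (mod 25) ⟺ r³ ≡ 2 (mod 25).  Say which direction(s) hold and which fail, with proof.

Both implications hold.

Forward direction. Suppose r ≡ 3 (mod 25). Write r = 25j + 3. Then (25j + 3)³ = 15625j³ + 5625j² + 675j + 27 = 25(625j³ + 225j² + 27j + 1) + 2, so r³ ≡ 2 (mod 25).

Converse. Suppose r³ ≡ 2 (mod 25). The only residue r in {0, …, 24} with r³ ≡ 2 (mod 25) is r = 3, so r ≡ 3 (mod 25).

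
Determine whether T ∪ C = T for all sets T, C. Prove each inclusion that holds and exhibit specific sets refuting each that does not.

Forward inclusion. This inclusion fails. Take T = ∅, C = {1}; then 1 ∈ T ∪ C but 1 ∉ T.

Reverse inclusion. Let x ∈ T. Then either x ∈ T and x ∉ C; or x ∈ T ∩ C. In each case x ∈ T ∪ C, so T ⊆ T ∪ C.

Only the reverse inclusion holds.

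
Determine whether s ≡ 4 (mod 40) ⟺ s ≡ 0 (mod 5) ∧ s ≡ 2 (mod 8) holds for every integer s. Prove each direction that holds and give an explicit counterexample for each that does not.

Neither direction holds.

(⟹) This fails: s = 4 gives 4 ≡ 4 (mod 40) but 4 ≡ 4 (mod 5), so the conjunction on the right does not hold.

(⟸) This fails: s = 10 satisfies both congruences on the right (10 ≡ 0 mod 5 and 10 ≡ 2 mod 8) yet 10 ≡ 10 (mod 40), not 4.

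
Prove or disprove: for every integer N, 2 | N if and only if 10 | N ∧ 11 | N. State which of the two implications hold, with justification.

(←) Suppose 10 ∣ N and 11 ∣ N. Any common multiple of 10 and 11 is a multiple of their lcm; here gcd(10, 11) = 1, so lcm(10, 11) = 10·11 = 110, so 110 ∣ N. Since 2 ∣ 110, it follows that 2 ∣ N.

(→) This fails: take N = 2. Certainly 2 ∣ 2, but 10 ∤ 2.

The forward direction fails; the converse holds.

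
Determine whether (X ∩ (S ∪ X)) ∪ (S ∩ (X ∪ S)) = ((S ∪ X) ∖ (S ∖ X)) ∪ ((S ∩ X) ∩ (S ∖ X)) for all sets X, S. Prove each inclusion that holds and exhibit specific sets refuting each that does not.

Forward inclusion. This inclusion fails. Take X = ∅, S = {1}; then 1 ∈ (X ∩ (S ∪ X)) ∪ (S ∩ (X ∪ S)) but 1 ∉ ((S ∪ X) ∖ (S ∖ X)) ∪ ((S ∩ X) ∩ (S ∖ X)).

Reverse inclusion. Let x ∈ ((S ∪ X) ∖ (S ∖ X)) ∪ ((S ∩ X) ∩ (S ∖ X)). Then either x ∈ X and x ∉ S; or x ∈ X ∩ S. In each case x ∈ (X ∩ (S ∪ X)) ∪ (S ∩ (X ∪ S)), so ((S ∪ X) ∖ (S ∖ X)) ∪ ((S ∩ X) ∩ (S ∖ X)) ⊆ (X ∩ (S ∪ X)) ∪ (S ∩ (X ∪ S)).

Only the reverse inclusion holds.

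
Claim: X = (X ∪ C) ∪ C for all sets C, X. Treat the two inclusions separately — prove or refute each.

The sets are not equal: only the forward inclusion holds.

(⟹) Let x ∈ X. Then either x ∈ X and x ∉ C; or x ∈ C ∩ X. In each case x ∈ (X ∪ C) ∪ C, so X ⊆ (X ∪ C) ∪ C.

(⟸) This inclusion fails. Take C = {1}, X = ∅; then 1 ∈ (X ∪ C) ∪ C but 1 ∉ X.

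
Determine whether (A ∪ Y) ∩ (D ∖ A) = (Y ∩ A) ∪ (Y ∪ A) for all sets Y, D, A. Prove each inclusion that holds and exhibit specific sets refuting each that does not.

(⊆) holds; (⊇) fails.

Forward inclusion. Let x ∈ (A ∪ Y) ∩ (D ∖ A). Then x ∈ Y ∩ D and x ∉ A, from which x ∈ (Y ∩ A) ∪ (Y ∪ A).

Reverse inclusion. This inclusion fails. Take Y = {1}, D = ∅, A = ∅; then 1 ∈ (Y ∩ A) ∪ (Y ∪ A) but 1 ∉ (A ∪ Y) ∩ (D ∖ A).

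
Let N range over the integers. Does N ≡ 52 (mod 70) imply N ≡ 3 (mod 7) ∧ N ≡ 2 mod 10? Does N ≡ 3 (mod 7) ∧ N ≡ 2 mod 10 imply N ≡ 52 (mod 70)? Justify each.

[⇐] If N ≡ 3 (mod 7) and N ≡ 2 (mod 10), then by the Chinese remainder theorem N ≡ 52 (mod 70). This is exactly N ≡ 52 (mod 70).

[⇒] Suppose N ≡ 52 (mod 70); write N = 70j + 52. Since 7 ∣ 70, reducing mod 7 gives N ≡ 52 ≡ 3 (mod 7); since 10 ∣ 70, reducing mod 10 gives N ≡ 52 ≡ 2 (mod 10).

Equivalent; both directions hold.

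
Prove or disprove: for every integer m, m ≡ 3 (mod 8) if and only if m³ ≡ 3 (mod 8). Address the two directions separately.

(⇐) Suppose m³ ≡ 3 (mod 8). The only residue r in {0, …, 7} with r³ ≡ 3 (mod 8) is r = 3, so m ≡ 3 (mod 8).

(⇒) Suppose m ≡ 3 (mod 8). Write m = 8j + 3. Then (8j + 3)³ = 512j³ + 576j² + 216j + 27 = 8(64j³ + 72j² + 27j + 3) + 3, so m³ ≡ 3 (mod 8).

Equivalent; both directions hold.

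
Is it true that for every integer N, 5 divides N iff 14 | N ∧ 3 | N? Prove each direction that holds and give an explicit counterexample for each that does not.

(⇒) fails and (⇐) fails.

(→) This fails: take N = 5. Certainly 5 ∣ 5, but 14 ∤ 5.

(←) This fails: take N = 42. Both 14 ∣ 42 and 3 ∣ 42, yet 42 is not a multiple of 5 (since 42 = 8·5 + 2), so 5 ∤ 42.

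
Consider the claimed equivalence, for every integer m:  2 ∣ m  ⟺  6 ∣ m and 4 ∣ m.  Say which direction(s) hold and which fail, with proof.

Only the converse holds.

(⟸) Suppose 6 ∣ m and 4 ∣ m. Any common multiple of 6 and 4 is a multiple of their lcm; here lcm(6, 4) = 6·4/gcd(6, 4) = 24/2 = 12, so 12 ∣ m. Since 2 ∣ 12, it follows that 2 ∣ m.

(⟹) This fails: take m = 2. Certainly 2 ∣ 2, but 6 ∤ 2.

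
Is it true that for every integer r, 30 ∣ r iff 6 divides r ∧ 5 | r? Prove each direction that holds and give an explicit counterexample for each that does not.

The biconditional holds.

Forward direction. If 30 ∣ r, write r = 30q. Since 30 = 5·6, r = 6·(5q), so 6 ∣ r; and since 30 = 6·5, r = 5·(6q), so 5 ∣ r.

Converse. Suppose 6 ∣ r and 5 ∣ r. Any common multiple of 6 and 5 is a multiple of their lcm; here gcd(6, 5) = 1, so lcm(6, 5) = 6·5 = 30, so 30 ∣ r.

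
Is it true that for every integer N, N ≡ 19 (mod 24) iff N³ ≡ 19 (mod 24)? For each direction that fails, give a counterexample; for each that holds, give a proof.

Equivalent; both directions hold.

[⇐] Suppose N³ ≡ 19 (mod 24). The only residue r in {0, …, 23} with r³ ≡ 19 (mod 24) is r = 19, so N ≡ 19 (mod 24).

[⇒] Suppose N ≡ 19 (mod 24). Write N = 24j + 19. Then (24j + 19)³ = 13824j³ + 32832j² + 25992j + 6859 = 24(576j³ + 1368j² + 1083j + 285) + 19, so N³ ≡ 19 (mod 24).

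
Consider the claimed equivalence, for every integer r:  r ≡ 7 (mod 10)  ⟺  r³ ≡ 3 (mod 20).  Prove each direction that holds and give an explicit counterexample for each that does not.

(⇒) This fails: take r = 17. Then 17 ≡ 7 (mod 10), but 17³ = 4913 ≡ 13 (mod 20), not 3.

(⇐) Conversely, the residues r modulo 20 with r³ ≡ 3 (mod 20) are exactly {7}, and each is ≡ 7 (mod 10).

Only the reverse direction holds.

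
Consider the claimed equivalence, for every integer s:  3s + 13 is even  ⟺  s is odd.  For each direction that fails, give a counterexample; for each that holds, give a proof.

(⇒) Suppose 3s + 13 is even. Since 3 is odd, 3s and s have the same parity, so 3s + 13 ≡ s + 13 (mod 2). As 13 is odd, 3s + 13 is even exactly when s is odd. Thus s is odd.

(⇐) Conversely, suppose s is odd; write s = 2j + 1. Then 3s + 13 = 3·(2j + 1) + 13 = 2·3j + 16, which is even.

Equivalent; both directions hold.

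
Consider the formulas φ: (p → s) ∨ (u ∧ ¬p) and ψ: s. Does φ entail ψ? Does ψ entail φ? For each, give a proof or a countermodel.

(⇒) fails; (⇐) holds.

[⇒] This fails. Under s = F, u = F, p = F, the left side is true but the right side is false.

[⇐] Assume the antecedent. If s is true, (p → s) ∨ (u ∧ ¬p) reduces to true regardless of the other variables. If s is false, the antecedent cannot hold. Either way (p → s) ∨ (u ∧ ¬p) holds.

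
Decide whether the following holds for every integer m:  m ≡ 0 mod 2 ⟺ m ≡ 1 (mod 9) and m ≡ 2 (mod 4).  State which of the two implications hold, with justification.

Converse. If m ≡ 1 (mod 9) and m ≡ 2 (mod 4), then by the Chinese remainder theorem m ≡ 10 (mod 36). Since 10 ≡ 0 (mod 2) and 2 ∣ 36, we get m ≡ 0 (mod 2).

Forward direction. This fails: m = 0 gives 0 ≡ 0 (mod 2) but 0 ≡ 0 (mod 9), so the conjunction on the right does not hold.

Only the reverse direction holds.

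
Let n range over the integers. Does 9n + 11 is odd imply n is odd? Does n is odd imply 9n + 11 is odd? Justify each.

[⇒] This fails: n = 2 gives 9n + 11 = 29, which is odd, but 2 is even, not odd.

[⇐] This also fails: n = 5 is odd, but 9n + 11 = 56 is even, not odd.

(⇒) fails and (⇐) fails.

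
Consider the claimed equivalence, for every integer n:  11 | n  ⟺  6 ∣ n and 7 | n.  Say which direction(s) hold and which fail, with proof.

[⇒] This fails: take n = 11. Certainly 11 ∣ 11, but 6 ∤ 11.

[⇐] This fails: take n = 42. Both 6 ∣ 42 and 7 ∣ 42, yet 42 is not a multiple of 11 (since 42 = 3·11 + 9), so 11 ∤ 42.

(⇒) fails and (⇐) fails.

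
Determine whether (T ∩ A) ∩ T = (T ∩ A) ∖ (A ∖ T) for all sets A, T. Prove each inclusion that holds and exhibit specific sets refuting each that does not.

Both inclusions hold; the sets are equal.

(⟹) Let x ∈ (T ∩ A) ∩ T. Then x ∈ A ∩ T, from which x ∈ (T ∩ A) ∖ (A ∖ T).

(⟸) Let x ∈ (T ∩ A) ∖ (A ∖ T). Then x ∈ A ∩ T, from which x ∈ (T ∩ A) ∩ T.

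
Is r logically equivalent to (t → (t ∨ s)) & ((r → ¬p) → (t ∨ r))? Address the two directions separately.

(⇒) Assume the antecedent. If r is true, the consequent reduces to true regardless of the other variables. If r is false, the antecedent cannot hold. Either way the consequent holds.

(⇐) This fails. Under r = F, s = F, t = T, p = F, the left side is false but the right side is true.

The forward direction holds; the converse fails.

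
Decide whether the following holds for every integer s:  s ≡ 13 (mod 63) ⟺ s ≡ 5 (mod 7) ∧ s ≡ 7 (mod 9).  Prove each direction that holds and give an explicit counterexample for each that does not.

Both directions fail.

(→) This fails: s = 13 gives 13 ≡ 13 (mod 63) but 13 ≡ 6 (mod 7), so the conjunction on the right does not hold.

(←) This fails: s = 61 satisfies both congruences on the right (61 ≡ 5 mod 7 and 61 ≡ 7 mod 9) yet 61 ≡ 61 (mod 63), not 13.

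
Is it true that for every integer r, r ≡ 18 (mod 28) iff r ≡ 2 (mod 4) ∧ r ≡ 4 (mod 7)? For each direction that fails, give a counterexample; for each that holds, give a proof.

The biconditional holds.

Forward direction. Suppose r ≡ 18 (mod 28); write r = 28j + 18. Since 4 ∣ 28, reducing mod 4 gives r ≡ 18 ≡ 2 (mod 4); since 7 ∣ 28, reducing mod 7 gives r ≡ 18 ≡ 4 (mod 7).

Converse. If r ≡ 2 (mod 4) and r ≡ 4 (mod 7), then by the Chinese remainder theorem r ≡ 18 (mod 28). This is exactly r ≡ 18 (mod 28).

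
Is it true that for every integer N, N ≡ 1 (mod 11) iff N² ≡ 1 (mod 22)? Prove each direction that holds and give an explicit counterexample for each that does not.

Neither direction holds.

(⇒) This fails: take N = 12. Then 12 ≡ 1 (mod 11), but 12² = 144 ≡ 12 (mod 22), not 1.

(⇐) This fails: take N = 21. Then 21² = 441 ≡ 1 (mod 22), yet 21 ≡ 10 (mod 11), not 1.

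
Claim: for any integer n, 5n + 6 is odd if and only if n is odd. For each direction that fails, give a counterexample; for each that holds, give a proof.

Forward direction. Suppose 5n + 6 is odd. Since 5 is odd, 5n and n have the same parity, so 5n + 6 ≡ n + 6 (mod 2). As 6 is even, 5n + 6 is odd exactly when n is odd. Thus n is odd.

Converse. Suppose n is odd; write n = 2j + 1. Then 5n + 6 = 5·(2j + 1) + 6 = 2·5j + 11, which is odd.

Both directions hold; the statement is true.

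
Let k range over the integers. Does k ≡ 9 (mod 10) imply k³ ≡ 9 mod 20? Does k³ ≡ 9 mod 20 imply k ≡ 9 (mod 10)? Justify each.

Only the reverse direction holds.

(⟹) This fails: take k = 19. Then 19 ≡ 9 (mod 10), but 19³ = 6859 ≡ 19 (mod 20), not 9.

(⟸) Conversely, the residues r modulo 20 with r³ ≡ 9 (mod 20) are exactly {9}, and each is ≡ 9 (mod 10).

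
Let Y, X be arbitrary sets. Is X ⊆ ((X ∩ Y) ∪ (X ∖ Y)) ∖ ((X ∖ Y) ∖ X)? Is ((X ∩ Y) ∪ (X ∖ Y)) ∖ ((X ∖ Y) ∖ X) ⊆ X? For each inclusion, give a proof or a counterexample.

(⊇) Let x ∈ ((X ∩ Y) ∪ (X ∖ Y)) ∖ ((X ∖ Y) ∖ X). Then either x ∈ X and x ∉ Y; or x ∈ Y ∩ X. In each case x ∈ X, so ((X ∩ Y) ∪ (X ∖ Y)) ∖ ((X ∖ Y) ∖ X) ⊆ X.

(⊆) Let x ∈ X. Then either x ∈ X and x ∉ Y; or x ∈ Y ∩ X. In each case x ∈ ((X ∩ Y) ∪ (X ∖ Y)) ∖ ((X ∖ Y) ∖ X), so X ⊆ ((X ∩ Y) ∪ (X ∖ Y)) ∖ ((X ∖ Y) ∖ X).

The two sets are equal.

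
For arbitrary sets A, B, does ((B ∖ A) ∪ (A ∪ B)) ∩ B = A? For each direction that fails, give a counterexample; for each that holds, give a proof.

(⊆) fails and (⊇) fails.

(⟹) This inclusion fails. Take A = ∅, B = {1}; then 1 ∈ ((B ∖ A) ∪ (A ∪ B)) ∩ B but 1 ∉ A.

(⟸) This inclusion fails. Take A = {1}, B = ∅; then 1 ∈ A but 1 ∉ ((B ∖ A) ∪ (A ∪ B)) ∩ B.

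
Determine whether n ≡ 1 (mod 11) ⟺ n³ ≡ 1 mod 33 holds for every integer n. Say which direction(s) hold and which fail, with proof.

Not equivalent: only (⇐) holds.

(⇒) This fails: take n = 12. Then 12 ≡ 1 (mod 11), but 12³ = 1728 ≡ 12 (mod 33), not 1.

(⇐) Conversely, the residues r modulo 33 with r³ ≡ 1 (mod 33) are exactly {1}, and each is ≡ 1 (mod 11).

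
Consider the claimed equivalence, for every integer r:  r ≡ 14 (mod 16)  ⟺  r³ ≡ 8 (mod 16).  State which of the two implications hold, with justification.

(⟸) This fails: take r = 2. Then 2³ = 8 ≡ 8 (mod 16), yet 2 ≡ 2 (mod 16), not 14.

(⟹) Suppose r ≡ 14 (mod 16). Write r = 16j + 14. Then (16j + 14)³ = 4096j³ + 10752j² + 9408j + 2744 = 16(256j³ + 672j² + 588j + 171) + 8, so r³ ≡ 8 (mod 16).

(⇒) holds; (⇐) fails.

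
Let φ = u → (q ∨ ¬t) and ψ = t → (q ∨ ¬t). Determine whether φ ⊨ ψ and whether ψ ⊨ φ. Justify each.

(→) This fails. Under q = F, u = F, t = T, the left side is true but the right side is false.

(←) Assume the antecedent. If q is true, u → (q ∨ ¬t) reduces to true regardless of the other variables. If q is false, the antecedent forces (q = F, u = F, t = F) or (q = F, u = T, t = F), and u → (q ∨ ¬t) holds there. Either way u → (q ∨ ¬t) holds.

Only the converse holds.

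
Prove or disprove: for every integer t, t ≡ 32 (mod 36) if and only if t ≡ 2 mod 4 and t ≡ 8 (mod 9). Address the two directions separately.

(⇒) fails and (⇐) fails.

[⇒] This fails: t = 32 gives 32 ≡ 32 (mod 36) but 32 ≡ 0 (mod 4), so the conjunction on the right does not hold.

[⇐] This fails: t = 26 satisfies both congruences on the right (26 ≡ 2 mod 4 and 26 ≡ 8 mod 9) yet 26 ≡ 26 (mod 36), not 32.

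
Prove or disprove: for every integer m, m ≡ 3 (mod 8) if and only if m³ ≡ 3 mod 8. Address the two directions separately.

[⇒] Suppose m ≡ 3 (mod 8). Write m = 8j + 3. Then (8j + 3)³ = 512j³ + 576j² + 216j + 27 = 8(64j³ + 72j² + 27j + 3) + 3, so m³ ≡ 3 (mod 8).

[⇐] For the converse, argue contrapositively. If m ≢ 3 (mod 8), then m is congruent to one of 0, 1, 2, 4, 5, 6, 7 modulo 8, and these give m³ ≡ 0, 1, 0, 0, 5, 0, 7 respectively — never 3.

The biconditional holds.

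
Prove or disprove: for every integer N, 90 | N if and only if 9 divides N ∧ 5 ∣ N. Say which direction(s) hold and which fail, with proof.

Not equivalent: only (⇒) holds.

(→) If 90 ∣ N, write N = 90q. Since 90 = 10·9, N = 9·(10q), so 9 ∣ N; and since 90 = 18·5, N = 5·(18q), so 5 ∣ N.

(←) This fails: take N = 45. Both 9 ∣ 45 and 5 ∣ 45, yet 45 is not a multiple of 90 (since 45 = 0·90 + 45), so 90 ∤ 45.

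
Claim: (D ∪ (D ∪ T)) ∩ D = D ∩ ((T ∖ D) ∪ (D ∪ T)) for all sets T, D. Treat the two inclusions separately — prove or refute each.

Both inclusions hold.

Forward inclusion. Let x ∈ (D ∪ (D ∪ T)) ∩ D. Then either x ∈ D and x ∉ T; or x ∈ T ∩ D. In each case x ∈ D ∩ ((T ∖ D) ∪ (D ∪ T)), so (D ∪ (D ∪ T)) ∩ D ⊆ D ∩ ((T ∖ D) ∪ (D ∪ T)).

Reverse inclusion. Let x ∈ D ∩ ((T ∖ D) ∪ (D ∪ T)). Then either x ∈ D and x ∉ T; or x ∈ T ∩ D. In each case x ∈ (D ∪ (D ∪ T)) ∩ D, so D ∩ ((T ∖ D) ∪ (D ∪ T)) ⊆ (D ∪ (D ∪ T)) ∩ D.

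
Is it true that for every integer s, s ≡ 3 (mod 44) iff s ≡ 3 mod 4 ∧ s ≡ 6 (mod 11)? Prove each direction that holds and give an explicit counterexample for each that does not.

(→) This fails: s = 3 gives 3 ≡ 3 (mod 44) but 3 ≡ 3 (mod 11), so the conjunction on the right does not hold.

(←) This fails: s = 39 satisfies both congruences on the right (39 ≡ 3 mod 4 and 39 ≡ 6 mod 11) yet 39 ≡ 39 (mod 44), not 3.

Both directions fail.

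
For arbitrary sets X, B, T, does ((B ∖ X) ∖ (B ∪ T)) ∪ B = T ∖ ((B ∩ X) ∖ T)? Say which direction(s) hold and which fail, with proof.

(⟹) This inclusion fails. Take X = ∅, B = {1}, T = ∅; then 1 ∈ ((B ∖ X) ∖ (B ∪ T)) ∪ B but 1 ∉ T ∖ ((B ∩ X) ∖ T).

(⟸) This inclusion fails. Take X = ∅, B = ∅, T = {1}; then 1 ∈ T ∖ ((B ∩ X) ∖ T) but 1 ∉ ((B ∖ X) ∖ (B ∪ T)) ∪ B.

Both inclusions fail.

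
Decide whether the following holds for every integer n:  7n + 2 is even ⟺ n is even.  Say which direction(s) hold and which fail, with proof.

(⟹) Suppose 7n + 2 is even. Since 7 is odd, 7n and n have the same parity, so 7n + 2 ≡ n + 2 (mod 2). As 2 is even, 7n + 2 is even exactly when n is even. Thus n is even.

(⟸) Conversely, suppose n is even; write n = 2j. Then 7n + 2 = 7·(2j) + 2 = 2·7j + 2, which is even.

Equivalent; both directions hold.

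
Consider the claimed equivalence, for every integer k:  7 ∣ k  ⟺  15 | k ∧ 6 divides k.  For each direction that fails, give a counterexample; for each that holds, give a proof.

(⇒) fails and (⇐) fails.

[⇒] This fails: take k = 7. Certainly 7 ∣ 7, but 15 ∤ 7.

[⇐] This fails: take k = 30. Both 15 ∣ 30 and 6 ∣ 30, yet 30 is not a multiple of 7 (since 30 = 4·7 + 2), so 7 ∤ 30.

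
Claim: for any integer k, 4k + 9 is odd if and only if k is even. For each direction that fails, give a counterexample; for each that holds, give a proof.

(→) This fails: take k = 3. Then 4k + 9 = 21, which is odd, yet k = 3 is odd, not even.

(←) Suppose k is even. Since 4 is even, 4k is even for every k, so 4k + 9 has the same parity as 9, which is odd. Hence 4k + 9 is odd.

Only the reverse direction holds.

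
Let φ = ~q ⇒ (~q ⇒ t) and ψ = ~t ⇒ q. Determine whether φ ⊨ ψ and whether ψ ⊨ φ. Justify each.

(⟹) Assume the antecedent. If q is true, ~t ⇒ q reduces to true regardless of the other variables. If q is false, the antecedent forces (q = F, t = T), and ~t ⇒ q holds there. Either way ~t ⇒ q holds.

(⟸) Assume the antecedent. If q is true, ~q ⇒ (~q ⇒ t) reduces to true regardless of the other variables. If q is false, the antecedent forces (q = F, t = T), and ~q ⇒ (~q ⇒ t) holds there. Either way ~q ⇒ (~q ⇒ t) holds.

Equivalent; both directions hold.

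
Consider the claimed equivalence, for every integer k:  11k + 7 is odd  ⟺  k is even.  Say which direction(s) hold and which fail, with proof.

(⟹) Suppose 11k + 7 is odd. Since 11 is odd, 11k and k have the same parity, so 11k + 7 ≡ k + 7 (mod 2). As 7 is odd, 11k + 7 is odd exactly when k is even. Thus k is even.

(⟸) Conversely, suppose k is even; write k = 2j. Then 11k + 7 = 11·(2j) + 7 = 2·11j + 7, which is odd.

Both directions hold.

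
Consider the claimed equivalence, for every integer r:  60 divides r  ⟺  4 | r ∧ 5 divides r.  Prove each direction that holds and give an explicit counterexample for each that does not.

[⇒] If 60 ∣ r, write r = 60q. Since 60 = 15·4, r = 4·(15q), so 4 ∣ r; and since 60 = 12·5, r = 5·(12q), so 5 ∣ r.

[⇐] This fails: take r = 20. Both 4 ∣ 20 and 5 ∣ 20, yet 20 is not a multiple of 60 (since 20 = 0·60 + 20), so 60 ∤ 20.

(⇒) holds; (⇐) fails.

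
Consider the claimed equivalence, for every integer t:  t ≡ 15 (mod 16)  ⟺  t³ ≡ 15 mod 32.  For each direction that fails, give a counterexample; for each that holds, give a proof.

Only the reverse direction holds.

[⇒] This fails: take t = 31. Then 31 ≡ 15 (mod 16), but 31³ = 29791 ≡ 31 (mod 32), not 15.

[⇐] Conversely, the residues r modulo 32 with r³ ≡ 15 (mod 32) are exactly {15}, and each is ≡ 15 (mod 16).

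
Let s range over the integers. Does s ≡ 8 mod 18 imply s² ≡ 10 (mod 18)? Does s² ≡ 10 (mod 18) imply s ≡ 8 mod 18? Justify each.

(⇒) Suppose s ≡ 8 mod 18. Write s = 18j + 8. Then (18j + 8)² = 324j² + 288j + 64 = 18(18j² + 16j + 3) + 10, so s² ≡ 10 (mod 18).

(⇐) This fails: take s = 10. Then 10² = 100 ≡ 10 (mod 18), yet 10 ≡ 10 (mod 18), not 8.

(⇒) holds; (⇐) fails.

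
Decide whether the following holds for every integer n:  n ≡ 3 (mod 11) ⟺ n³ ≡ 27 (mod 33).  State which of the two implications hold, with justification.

Only the reverse direction holds.

(⇒) This fails: take n = 14. Then 14 ≡ 3 (mod 11), but 14³ = 2744 ≡ 5 (mod 33), not 27.

(⇐) Conversely, the residues r modulo 33 with r³ ≡ 27 (mod 33) are exactly {3}, and each is ≡ 3 (mod 11).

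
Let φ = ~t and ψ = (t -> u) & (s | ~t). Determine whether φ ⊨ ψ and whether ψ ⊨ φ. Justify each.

[⇒] Assume the antecedent. If u is true, the antecedent forces (u = T, s = F, t = F) or (u = T, s = T, t = F), and (t -> u) & (s | ~t) holds there. If u is false, the antecedent forces (u = F, s = F, t = F) or (u = F, s = T, t = F), and (t -> u) & (s | ~t) holds there. Either way (t -> u) & (s | ~t) holds.

[⇐] This fails. Under u = T, s = T, t = T, the left side is false but the right side is true.

The forward direction holds; the converse fails.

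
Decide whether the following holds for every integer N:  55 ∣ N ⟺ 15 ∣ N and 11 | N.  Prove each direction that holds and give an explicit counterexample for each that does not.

(⟹) This fails: take N = 55. Certainly 55 ∣ 55, but 15 ∤ 55.

(⟸) Suppose 15 ∣ N and 11 ∣ N. Any common multiple of 15 and 11 is a multiple of their lcm; here gcd(15, 11) = 1, so lcm(15, 11) = 15·11 = 165, so 165 ∣ N. Since 55 ∣ 165, it follows that 55 ∣ N.

Not equivalent: only (⇐) holds.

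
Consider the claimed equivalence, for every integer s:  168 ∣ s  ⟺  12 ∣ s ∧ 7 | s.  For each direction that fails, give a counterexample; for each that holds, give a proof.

(⇒) holds; (⇐) fails.

(⟸) This fails: take s = 84. Both 12 ∣ 84 and 7 ∣ 84, yet 84 is not a multiple of 168 (since 84 = 0·168 + 84), so 168 ∤ 84.

(⟹) If 168 ∣ s, write s = 168q. Since 168 = 14·12, s = 12·(14q), so 12 ∣ s; and since 168 = 24·7, s = 7·(24q), so 7 ∣ s.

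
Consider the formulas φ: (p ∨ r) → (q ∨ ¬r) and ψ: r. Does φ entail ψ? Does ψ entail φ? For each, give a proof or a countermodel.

Forward direction. This fails. Under q = F, r = F, p = F, the left side is true but the right side is false.

Converse. This fails. Under q = F, r = T, p = F, the left side is false but the right side is true.

Neither implication holds.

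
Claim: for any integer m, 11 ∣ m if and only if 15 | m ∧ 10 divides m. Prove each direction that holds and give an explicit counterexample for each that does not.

Neither implication holds.

Forward direction. This fails: take m = 11. Certainly 11 ∣ 11, but 15 ∤ 11.

Converse. This fails: take m = 30. Both 15 ∣ 30 and 10 ∣ 30, yet 30 is not a multiple of 11 (since 30 = 2·11 + 8), so 11 ∤ 30.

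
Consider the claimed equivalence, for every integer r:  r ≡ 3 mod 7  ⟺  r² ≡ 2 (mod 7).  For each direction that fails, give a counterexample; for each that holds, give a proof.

(⇒) holds; (⇐) fails.

(→) Suppose r ≡ 3 mod 7. Write r = 7j + 3. Then (7j + 3)² = 49j² + 42j + 9 = 7(7j² + 6j + 1) + 2, so r² ≡ 2 (mod 7).

(←) This fails: take r = 4. Then 4² = 16 ≡ 2 (mod 7), yet 4 ≡ 4 (mod 7), not 3.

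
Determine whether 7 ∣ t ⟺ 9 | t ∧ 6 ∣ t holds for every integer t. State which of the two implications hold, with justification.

(⟹) This fails: take t = 7. Certainly 7 ∣ 7, but 9 ∤ 7.

(⟸) This fails: take t = 18. Both 9 ∣ 18 and 6 ∣ 18, yet 18 is not a multiple of 7 (since 18 = 2·7 + 4), so 7 ∤ 18.

Both directions fail.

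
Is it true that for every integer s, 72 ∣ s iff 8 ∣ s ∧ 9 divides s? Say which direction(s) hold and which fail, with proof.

Both implications hold.

(⇒) If 72 ∣ s, write s = 72q. Since 72 = 9·8, s = 8·(9q), so 8 ∣ s; and since 72 = 8·9, s = 9·(8q), so 9 ∣ s.

(⇐) Suppose 8 ∣ s and 9 ∣ s. Any common multiple of 8 and 9 is a multiple of their lcm; here gcd(8, 9) = 1, so lcm(8, 9) = 8·9 = 72, so 72 ∣ s.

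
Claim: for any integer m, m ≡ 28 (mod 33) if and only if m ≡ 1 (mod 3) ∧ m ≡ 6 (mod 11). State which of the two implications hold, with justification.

Both directions hold; the statement is true.

(⇒) Suppose m ≡ 28 (mod 33); write m = 33j + 28. Since 3 ∣ 33, reducing mod 3 gives m ≡ 28 ≡ 1 (mod 3); since 11 ∣ 33, reducing mod 11 gives m ≡ 28 ≡ 6 (mod 11).

(⇐) Conversely, if m ≡ 1 (mod 3) and m ≡ 6 (mod 11), then by the Chinese remainder theorem m ≡ 28 (mod 33). This is exactly m ≡ 28 (mod 33).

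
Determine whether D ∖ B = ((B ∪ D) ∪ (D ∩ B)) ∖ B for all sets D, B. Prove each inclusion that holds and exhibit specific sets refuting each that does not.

Both inclusions hold; the sets are equal.

Forward inclusion. Let x ∈ D ∖ B. Then x ∈ D and x ∉ B, from which x ∈ ((B ∪ D) ∪ (D ∩ B)) ∖ B.

Reverse inclusion. Let x ∈ ((B ∪ D) ∪ (D ∩ B)) ∖ B. Then x ∈ D and x ∉ B, from which x ∈ D ∖ B.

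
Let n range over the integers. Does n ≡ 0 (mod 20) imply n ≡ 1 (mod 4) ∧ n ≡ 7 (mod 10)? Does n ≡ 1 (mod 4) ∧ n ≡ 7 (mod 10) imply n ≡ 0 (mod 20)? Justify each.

Both directions fail.

(⇒) This fails: n = 0 gives 0 ≡ 0 (mod 20) but 0 ≡ 0 (mod 4), so the conjunction on the right does not hold.

(⇐) This fails: n = 17 satisfies both congruences on the right (17 ≡ 1 mod 4 and 17 ≡ 7 mod 10) yet 17 ≡ 17 (mod 20), not 0.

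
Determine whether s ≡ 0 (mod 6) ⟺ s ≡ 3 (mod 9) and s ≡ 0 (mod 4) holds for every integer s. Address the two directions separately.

[⇐] If s ≡ 3 (mod 9) and s ≡ 0 (mod 4), then by the Chinese remainder theorem s ≡ 12 (mod 36). Since 12 ≡ 0 (mod 6) and 6 ∣ 36, we get s ≡ 0 (mod 6).

[⇒] This fails: s = 0 gives 0 ≡ 0 (mod 6) but 0 ≡ 0 (mod 9), so the conjunction on the right does not hold.

Not equivalent: only (⇐) holds.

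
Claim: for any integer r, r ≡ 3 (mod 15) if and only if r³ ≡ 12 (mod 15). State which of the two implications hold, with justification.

(⇒) Suppose r ≡ 3 (mod 15). Write r = 15j + 3. Then (15j + 3)³ = 3375j³ + 2025j² + 405j + 27 = 15(225j³ + 135j² + 27j + 1) + 12, so r³ ≡ 12 (mod 15).

(⇐) Conversely, suppose r³ ≡ 12 (mod 15). The only residue r in {0, …, 14} with r³ ≡ 12 (mod 15) is r = 3, so r ≡ 3 (mod 15).

The biconditional holds.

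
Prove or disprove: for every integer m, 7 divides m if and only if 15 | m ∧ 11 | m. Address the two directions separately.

Both directions fail.

Forward direction. This fails: take m = 7. Certainly 7 ∣ 7, but 15 ∤ 7.

Converse. This fails: take m = 165. Both 15 ∣ 165 and 11 ∣ 165, yet 165 is not a multiple of 7 (since 165 = 23·7 + 4), so 7 ∤ 165.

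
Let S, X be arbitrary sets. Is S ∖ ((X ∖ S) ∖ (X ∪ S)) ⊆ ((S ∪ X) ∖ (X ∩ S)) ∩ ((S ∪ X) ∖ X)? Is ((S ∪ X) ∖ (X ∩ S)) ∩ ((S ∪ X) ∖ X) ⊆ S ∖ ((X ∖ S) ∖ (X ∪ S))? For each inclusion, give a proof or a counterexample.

The sets are not equal: only the reverse inclusion holds.

Forward inclusion. This inclusion fails. Take S = {1}, X = {1}; then 1 ∈ S ∖ ((X ∖ S) ∖ (X ∪ S)) but 1 ∉ ((S ∪ X) ∖ (X ∩ S)) ∩ ((S ∪ X) ∖ X).

Reverse inclusion. Let x ∈ ((S ∪ X) ∖ (X ∩ S)) ∩ ((S ∪ X) ∖ X). Then x ∈ S and x ∉ X, from which x ∈ S ∖ ((X ∖ S) ∖ (X ∪ S)).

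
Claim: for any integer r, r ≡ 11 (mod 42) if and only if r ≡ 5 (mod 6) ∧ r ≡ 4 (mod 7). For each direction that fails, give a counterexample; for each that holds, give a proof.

(→) Suppose r ≡ 11 (mod 42); write r = 42j + 11. Since 6 ∣ 42, reducing mod 6 gives r ≡ 11 ≡ 5 (mod 6); since 7 ∣ 42, reducing mod 7 gives r ≡ 11 ≡ 4 (mod 7).

(←) Conversely, if r ≡ 5 (mod 6) and r ≡ 4 (mod 7), then by the Chinese remainder theorem r ≡ 11 (mod 42). This is exactly r ≡ 11 (mod 42).

Equivalent; both directions hold.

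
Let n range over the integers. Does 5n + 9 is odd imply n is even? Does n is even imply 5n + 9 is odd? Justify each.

Both directions hold; the statement is true.

(→) Suppose 5n + 9 is odd. Since 5 is odd, 5n and n have the same parity, so 5n + 9 ≡ n + 9 (mod 2). As 9 is odd, 5n + 9 is odd exactly when n is even. Thus n is even.

(←) Conversely, suppose n is even; write n = 2j. Then 5n + 9 = 5·(2j) + 9 = 2·5j + 9, which is odd.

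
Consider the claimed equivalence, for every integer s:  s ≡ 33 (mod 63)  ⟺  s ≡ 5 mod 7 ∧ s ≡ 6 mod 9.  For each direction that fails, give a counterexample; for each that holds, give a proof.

The biconditional holds.

[⇒] Suppose s ≡ 33 (mod 63); write s = 63j + 33. Since 7 ∣ 63, reducing mod 7 gives s ≡ 33 ≡ 5 (mod 7); since 9 ∣ 63, reducing mod 9 gives s ≡ 33 ≡ 6 (mod 9).

[⇐] Conversely, if s ≡ 5 (mod 7) and s ≡ 6 (mod 9), then by the Chinese remainder theorem s ≡ 33 (mod 63). This is exactly s ≡ 33 (mod 63).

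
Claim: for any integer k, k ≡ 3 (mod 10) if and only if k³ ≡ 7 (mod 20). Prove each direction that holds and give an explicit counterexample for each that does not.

(⇒) fails; (⇐) holds.

(→) This fails: take k = 13. Then 13 ≡ 3 (mod 10), but 13³ = 2197 ≡ 17 (mod 20), not 7.

(←) Conversely, the residues r modulo 20 with r³ ≡ 7 (mod 20) are exactly {3}, and each is ≡ 3 (mod 10).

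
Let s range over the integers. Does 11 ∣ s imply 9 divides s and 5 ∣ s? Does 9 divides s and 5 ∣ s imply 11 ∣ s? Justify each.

(⟹) This fails: take s = 11. Certainly 11 ∣ 11, but 9 ∤ 11.

(⟸) This fails: take s = 45. Both 9 ∣ 45 and 5 ∣ 45, yet 45 is not a multiple of 11 (since 45 = 4·11 + 1), so 11 ∤ 45.

(⇒) fails and (⇐) fails.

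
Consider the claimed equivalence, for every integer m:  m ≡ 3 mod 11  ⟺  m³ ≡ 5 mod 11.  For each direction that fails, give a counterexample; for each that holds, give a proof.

Both directions hold.

(⟸) Suppose m³ ≡ 5 (mod 11). The only residue r in {0, …, 10} with r³ ≡ 5 (mod 11) is r = 3, so m ≡ 3 (mod 11).

(⟹) Suppose m ≡ 3 mod 11. Write m = 11j + 3. Then (11j + 3)³ = 1331j³ + 1089j² + 297j + 27 = 11(121j³ + 99j² + 27j + 2) + 5, so m³ ≡ 5 (mod 11).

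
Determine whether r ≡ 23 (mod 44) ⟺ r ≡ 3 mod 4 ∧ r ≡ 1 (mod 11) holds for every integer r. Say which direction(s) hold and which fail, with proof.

(←) If r ≡ 3 (mod 4) and r ≡ 1 (mod 11), then by the Chinese remainder theorem r ≡ 23 (mod 44). This is exactly r ≡ 23 (mod 44).

(→) Suppose r ≡ 23 (mod 44); write r = 44j + 23. Since 4 ∣ 44, reducing mod 4 gives r ≡ 23 ≡ 3 (mod 4); since 11 ∣ 44, reducing mod 11 gives r ≡ 23 ≡ 1 (mod 11).

Both directions hold; the statement is true.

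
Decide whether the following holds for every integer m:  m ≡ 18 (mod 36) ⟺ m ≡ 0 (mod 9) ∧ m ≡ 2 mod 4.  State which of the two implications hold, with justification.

[⇒] Suppose m ≡ 18 (mod 36); write m = 36j + 18. Since 9 ∣ 36, reducing mod 9 gives m ≡ 18 ≡ 0 (mod 9); since 4 ∣ 36, reducing mod 4 gives m ≡ 18 ≡ 2 (mod 4).

[⇐] Conversely, if m ≡ 0 (mod 9) and m ≡ 2 (mod 4), then by the Chinese remainder theorem m ≡ 18 (mod 36). This is exactly m ≡ 18 (mod 36).

Both directions hold; the statement is true.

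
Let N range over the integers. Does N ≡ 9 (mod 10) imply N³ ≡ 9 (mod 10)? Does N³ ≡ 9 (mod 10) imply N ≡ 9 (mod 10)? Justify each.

[⇒] Suppose N ≡ 9 (mod 10). Write N = 10j + 9. Then (10j + 9)³ = 1000j³ + 2700j² + 2430j + 729 = 10(100j³ + 270j² + 243j + 72) + 9, so N³ ≡ 9 (mod 10).

[⇐] Conversely, suppose N³ ≡ 9 (mod 10). The only residue r in {0, …, 9} with r³ ≡ 9 (mod 10) is r = 9, so N ≡ 9 (mod 10).

The biconditional holds.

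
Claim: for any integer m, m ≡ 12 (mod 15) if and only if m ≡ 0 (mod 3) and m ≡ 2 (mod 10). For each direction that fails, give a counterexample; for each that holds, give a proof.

(⇒) fails; (⇐) holds.

(→) This fails: m = 27 gives 27 ≡ 12 (mod 15) but 27 ≡ 7 (mod 10), so the conjunction on the right does not hold.

(←) Conversely, if m ≡ 0 (mod 3) and m ≡ 2 (mod 10), then by the Chinese remainder theorem m ≡ 12 (mod 30). Since 12 ≡ 12 (mod 15) and 15 ∣ 30, we get m ≡ 12 (mod 15).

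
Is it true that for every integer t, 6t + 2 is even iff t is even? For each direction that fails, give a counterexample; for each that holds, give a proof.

(→) This fails: take t = 3. Then 6t + 2 = 20, which is even, yet t = 3 is odd, not even.

(←) Suppose t is even. Since 6 is even, 6t is even for every t, so 6t + 2 has the same parity as 2, which is even. Hence 6t + 2 is even.

Only the converse holds.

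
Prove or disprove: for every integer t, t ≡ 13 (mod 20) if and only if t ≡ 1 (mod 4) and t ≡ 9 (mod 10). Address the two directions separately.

(⟹) This fails: t = 13 gives 13 ≡ 13 (mod 20) but 13 ≡ 3 (mod 10), so the conjunction on the right does not hold.

(⟸) This fails: t = 9 satisfies both congruences on the right (9 ≡ 1 mod 4 and 9 ≡ 9 mod 10) yet 9 ≡ 9 (mod 20), not 13.

Neither direction holds.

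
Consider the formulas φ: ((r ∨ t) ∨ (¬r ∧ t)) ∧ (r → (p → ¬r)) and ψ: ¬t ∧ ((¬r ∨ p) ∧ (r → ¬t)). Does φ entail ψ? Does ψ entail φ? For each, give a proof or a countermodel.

(⟹) This fails. Under p = F, r = T, t = F, the left side is true but the right side is false.

(⟸) This fails. Under p = F, r = F, t = F, the left side is false but the right side is true.

Both directions fail.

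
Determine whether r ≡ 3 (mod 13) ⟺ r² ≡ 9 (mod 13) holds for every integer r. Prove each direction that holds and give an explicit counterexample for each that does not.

Not equivalent: only (⇒) holds.

Forward direction. Suppose r ≡ 3 (mod 13). Write r = 13j + 3. Then (13j + 3)² = 169j² + 78j + 9 = 13(13j² + 6j) + 9, so r² ≡ 9 (mod 13).

Converse. This fails: take r = 10. Then 10² = 100 ≡ 9 (mod 13), yet 10 ≡ 10 (mod 13), not 3.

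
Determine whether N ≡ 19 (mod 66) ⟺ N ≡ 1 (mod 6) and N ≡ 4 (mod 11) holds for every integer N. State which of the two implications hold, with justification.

(⇒) fails and (⇐) fails.

Forward direction. This fails: N = 19 gives 19 ≡ 19 (mod 66) but 19 ≡ 8 (mod 11), so the conjunction on the right does not hold.

Converse. This fails: N = 37 satisfies both congruences on the right (37 ≡ 1 mod 6 and 37 ≡ 4 mod 11) yet 37 ≡ 37 (mod 66), not 19.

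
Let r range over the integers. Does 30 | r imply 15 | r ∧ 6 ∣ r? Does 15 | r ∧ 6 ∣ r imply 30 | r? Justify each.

Equivalent; both directions hold.

[⇒] If 30 ∣ r, write r = 30q. Since 30 = 2·15, r = 15·(2q), so 15 ∣ r; and since 30 = 5·6, r = 6·(5q), so 6 ∣ r.

[⇐] Suppose 15 ∣ r and 6 ∣ r. Any common multiple of 15 and 6 is a multiple of their lcm; here lcm(15, 6) = 15·6/gcd(15, 6) = 90/3 = 30, so 30 ∣ r.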